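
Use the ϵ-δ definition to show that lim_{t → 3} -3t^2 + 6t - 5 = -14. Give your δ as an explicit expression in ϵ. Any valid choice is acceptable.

Let ϵ > 0. We want δ > 0 such that 0 < |t − 3| < δ implies |(-3t^2 + 6t - 5) + 14| < ϵ.
(-3t^2 + 6t - 5) + 14 = -3t^2 + 6t + 9 = (t − 3)(-3t - 3).
So |(-3t^2 + 6t - 5) + 14| = |t − 3|·|-3t - 3|.
Assume first that |t − 3| < 1, so |t| < 4. Then |-3t - 3| ≤ 3·4 + 3 = 15.
Hence |(-3t^2 + 6t - 5) + 14| ≤ 15|t − 3| < ϵ provided |t − 3| < ϵ/15.
Choosing δ = min(1, ϵ/15) ensures both conditions, hence |(-3t^2 + 6t - 5) + 14| < ϵ.

δ = min(1, ϵ/15)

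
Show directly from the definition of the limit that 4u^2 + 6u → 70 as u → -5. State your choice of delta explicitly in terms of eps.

Let eps > 0 be given. We want delta > 0 such that 0 < |u + 5| < delta implies |(4u^2 + 6u) − 70| < eps.
(4u^2 + 6u) − 70 = 4u^2 + 6u - 70 = (u + 5)(4u - 14).
So |(4u^2 + 6u) − 70| = |u + 5|·|4u - 14|.
Assume first that |u + 5| < 2, so |u| < 7. Then |4u - 14| ≤ 4·7 + 14 = 42.
Hence |(4u^2 + 6u) − 70| ≤ 42|u + 5| < eps provided |u + 5| < eps/42.
Choosing delta = min(2, eps/42) ensures both conditions, hence |(4u^2 + 6u) − 70| < eps.

delta = min(2, eps/42)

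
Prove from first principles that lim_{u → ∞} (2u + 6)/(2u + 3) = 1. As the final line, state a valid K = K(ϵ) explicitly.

Let ϵ > 0 be given. We seek K > 0 such that u > K implies |(2u + 6)/(2u + 3) − 1| < ϵ.
(2u + 6)/(2u + 3) − 1 = (2(2u + 6) − 2(2u + 3)) / (2(2u + 3)) = 6/(2(2u + 3)).
For u > 0 we have 2u + 3 > 2u, so |(2u + 6)/(2u + 3) − 1| = 6/(2(2u + 3)) < 6/(2·2u) = (3/2)/u.
Thus |(2u + 6)/(2u + 3) − 1| < ϵ whenever u > (3/2)/ϵ.
Take K = (3/2)/ϵ. If u > K then |(2u + 6)/(2u + 3) − 1| < (3/2)/u < ϵ.

K = (3/2)/ϵ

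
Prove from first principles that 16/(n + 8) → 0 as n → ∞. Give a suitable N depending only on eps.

Suppose eps > 0. For n ≥ 1, |16/(n + 8) − 0| = 16/(n + 8) ≤ 16/n.
We need 16/n < eps, i.e. n > 16/eps.
Take N = 16/eps. If n > N then |16/(n + 8)| ≤ 16/n < eps.

N = 16/eps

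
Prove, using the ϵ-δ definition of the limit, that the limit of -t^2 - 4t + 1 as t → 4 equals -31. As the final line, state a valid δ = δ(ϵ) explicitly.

Suppose ϵ > 0. We want δ > 0 such that 0 < |t − 4| < δ implies |(-t^2 - 4t + 1) + 31| < ϵ.
(-t^2 - 4t + 1) + 31 = -t^2 - 4t + 32 = (t − 4)(-t - 8).
So |(-t^2 - 4t + 1) + 31| = |t − 4|·|-t - 8|.
Assume first that |t − 4| < 1, so |t| < 5. Then |-t - 8| ≤ 5 + 8 = 13.
Hence |(-t^2 - 4t + 1) + 31| ≤ 13|t − 4| < ϵ provided |t − 4| < ϵ/13.
Choosing δ = min(1, ϵ/13) ensures both conditions, hence |(-t^2 - 4t + 1) + 31| < ϵ.

δ = min(1, ϵ/13)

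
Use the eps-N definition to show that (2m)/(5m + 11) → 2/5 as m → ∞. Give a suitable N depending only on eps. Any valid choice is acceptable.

Fix eps > 0. For m ≥ 1, |(2m)/(5m + 11) − (2/5)| = |-22|/(5(5m + 11)) = 22/(5(5m + 11)).
Since 5m + 11 ≥ 5m for m ≥ 1, this is ≤ 22/(5·5m) = (22/25)/m.
So |(2m)/(5m + 11) − (2/5)| < eps whenever m > (22/25)/eps.
Take N = (22/25)/eps. If m > N then |(2m)/(5m + 11) − (2/5)| ≤ (22/25)/m < eps.

N = (22/25)/eps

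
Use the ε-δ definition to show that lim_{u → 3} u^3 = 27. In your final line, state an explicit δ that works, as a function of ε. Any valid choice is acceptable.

Let ε > 0. We seek δ > 0 with 0 < |u − 3| < δ ⇒ |u^3 − 27| < ε.
Factor: u^3 − 27 = (u − 3)(u^2 + 3u + 9), so |u^3 − 27| = |u − 3|·|u^2 + 3u + 9|.
Impose δ ≤ 2 so that |u| < 5; then |u^2 + 3u + 9| ≤ 49.
Hence |u^3 − 27| ≤ 49|u − 3|, which is < ε once |u − 3| < ε/49.
Take δ = min(2, ε/49). If 0 < |u − 3| < δ then both bounds hold and |u^3 − 27| ≤ 49|u − 3| < 49·(ε/49) = ε.

δ = min(2, ε/49)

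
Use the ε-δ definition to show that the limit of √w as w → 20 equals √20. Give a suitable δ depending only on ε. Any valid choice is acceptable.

Fix ε > 0. We want δ > 0 such that 0 < |w − 20| < δ implies |√w − √20| < ε.
Rationalise: √w − √20 = (w − 20)/(√w + √20), so |√w − √20| = |w − 20|/(√w + √20).
Restrict δ ≤ 20 so that |w − 20| < 20 forces w > 0, and then √w + √20 > √20.
Hence |√w − √20| < |w − 20|/√20, which is < ε once |w − 20| < √20·ε.
Take δ = min(20, √20·ε). If 0 < |w − 20| < δ then w > 0 and |√w − √20| < |w − 20|/√20 < ε.

δ = min(20, √20·ε)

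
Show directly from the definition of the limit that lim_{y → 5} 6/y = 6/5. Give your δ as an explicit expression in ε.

Let ε > 0 be given. We seek δ > 0 such that 0 < |y − 5| < δ implies |6/y − (6/5)| < ε.
|6/y − (6/5)| = 6·|5 − y|/(5·|y|) = 6|y − 5|/(5|y|).
Restrict δ ≤ 5/2. Then |y − 5| < 5/2 gives |y| > 5/2, so 5|y| > 25/2.
Then |6/y − (6/5)| < 6|y − 5|/(25/2), which is < ε when |y − 5| < (25/12)ε.
Take δ = min(5/2, (25/12)ε). Then 0 < |y − 5| < δ gives both |y − 5| < 5/2 and |y − 5| < (25/12)ε, so |6/y − (6/5)| < ε.

δ = min(5/2, (25/12)ε)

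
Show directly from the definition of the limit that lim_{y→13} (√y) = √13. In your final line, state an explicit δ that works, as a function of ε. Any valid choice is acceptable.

Suppose ε > 0. We want δ > 0 such that 0 < |y − 13| < δ implies |√y − √13| < ε.
Rationalise: √y − √13 = (y − 13)/(√y + √13), so |√y − √13| = |y − 13|/(√y + √13).
Restrict δ ≤ 13 so that |y − 13| < 13 forces y > 0, and then √y + √13 > √13.
Hence |√y − √13| < |y − 13|/√13, which is < ε once |y − 13| < √13·ε.
Take δ = min(13, √13·ε). If 0 < |y − 13| < δ then y > 0 and |√y − √13| < |y − 13|/√13 < ε.

δ = min(13, √13·ε)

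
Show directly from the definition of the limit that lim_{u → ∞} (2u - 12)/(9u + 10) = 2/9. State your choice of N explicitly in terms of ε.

Let ε > 0 be given. We seek N > 0 such that u > N implies |(2u - 12)/(9u + 10) − (2/9)| < ε.
(2u - 12)/(9u + 10) − (2/9) = (9(2u - 12) − 2(9u + 10)) / (9(9u + 10)) = -128/(9(9u + 10)).
For u > 0 we have 9u + 10 > 9u, so |(2u - 12)/(9u + 10) − (2/9)| = 128/(9(9u + 10)) < 128/(9·9u) = (128/81)/u.
Thus |(2u - 12)/(9u + 10) − (2/9)| < ε whenever u > (128/81)/ε.
Take N = (128/81)/ε. If u > N then |(2u - 12)/(9u + 10) − (2/9)| < (128/81)/u < ε.

N = (128/81)/ε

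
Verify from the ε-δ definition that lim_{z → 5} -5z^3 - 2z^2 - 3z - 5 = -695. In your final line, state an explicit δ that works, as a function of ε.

Let ε > 0. We want δ > 0 such that 0 < |z − 5| < δ implies |(-5z^3 - 2z^2 - 3z - 5) + 695| < ε.
(-5z^3 - 2z^2 - 3z - 5) + 695 = -5z^3 - 2z^2 - 3z + 690 = (z − 5)(-5z^2 - 27z - 138).
So |(-5z^3 - 2z^2 - 3z - 5) + 695| = |z − 5|·|-5z^2 - 27z - 138|.
Assume first that |z − 5| < 2, so |z| < 7. Then |-5z^2 - 27z - 138| ≤ 5·7^2 + 27·7 + 138 = 572.
Hence |(-5z^3 - 2z^2 - 3z - 5) + 695| ≤ 572|z − 5| < ε provided |z − 5| < ε/572.
Take δ = min(2, ε/572). Then 0 < |z − 5| < δ gives both |z − 5| < 2 and |z − 5| < ε/572, so |(-5z^3 - 2z^2 - 3z - 5) + 695| < ε.

δ = min(2, ε/572)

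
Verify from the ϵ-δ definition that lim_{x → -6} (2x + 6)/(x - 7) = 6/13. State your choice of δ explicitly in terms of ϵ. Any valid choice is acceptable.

Let ϵ > 0. We want δ > 0 with 0 < |x + 6| < δ ⇒ |(2x + 6)/(x - 7) − (6/13)| < ϵ.
Combining over a common denominator, (2x + 6)/(x - 7) − (6/13) = [(2x + 6)·(-13) − (-6)·(x - 7)] / [(-13)·(x - 7)] = -20(x + 6) / ((-13)(x - 7)).
So |(2x + 6)/(x - 7) − (6/13)| = 20|x + 6| / (13·|x − 7|).
Require δ ≤ 13/2, so |x − 7| ≥ |-13| − |x + 6| > 13 − 13/2 = 13/2.
Hence |(2x + 6)/(x - 7) − (6/13)| < 20|x + 6|/(13·(13/2)) = (40/169)|x + 6|, which is < ϵ once |x + 6| < (169/40)ϵ.
Take δ = min(13/2, (169/40)ϵ). Then 0 < |x + 6| < δ forces both bounds, so |(2x + 6)/(x - 7) − (6/13)| < ϵ.

δ = min(13/2, (169/40)ϵ)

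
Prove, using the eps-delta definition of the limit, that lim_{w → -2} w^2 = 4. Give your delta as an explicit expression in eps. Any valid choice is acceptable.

delta = min(1, eps/5)

Let eps > 0. We seek delta > 0 with 0 < |w + 2| < delta ⇒ |w^2 − 4| < eps.
Factor: w^2 − 4 = (w + 2)(w - 2), so |w^2 − 4| = |w + 2|·|w - 2|.
Restrict delta ≤ 1. Then |w + 2| < 1 gives |w| < 3, so by the triangle inequality |w - 2| ≤ 3 + 2 = 5.
Hence |w^2 − 4| ≤ 5|w + 2|, which is < eps once |w + 2| < eps/5.
Take delta = min(1, eps/5). If 0 < |w + 2| < delta then both bounds hold and |w^2 − 4| ≤ 5|w + 2| < 5·(eps/5) = eps.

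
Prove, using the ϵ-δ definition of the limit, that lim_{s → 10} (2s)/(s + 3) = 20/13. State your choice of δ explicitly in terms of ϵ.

Suppose ϵ > 0. We want δ > 0 with 0 < |s − 10| < δ ⇒ |(2s)/(s + 3) − (20/13)| < ϵ.
Combining over a common denominator, (2s)/(s + 3) − (20/13) = [(2s)·13 − 20·(s + 3)] / [13·(s + 3)] = 6(s − 10) / (13(s + 3)).
So |(2s)/(s + 3) − (20/13)| = 6|s − 10| / (13·|s + 3|).
Restrict δ ≤ 13/2. Then |s − 10| < 13/2 gives |s + 3| = |(s − 10) + 13| ≥ 13 − 13/2 = 13/2.
Hence |(2s)/(s + 3) − (20/13)| < 6|s − 10|/(13·(13/2)) = (12/169)|s − 10|, which is < ϵ once |s − 10| < (169/12)ϵ.
Take δ = min(13/2, (169/12)ϵ). Then 0 < |s − 10| < δ forces both bounds, so |(2s)/(s + 3) − (20/13)| < ϵ.

δ = min(13/2, (169/12)ϵ)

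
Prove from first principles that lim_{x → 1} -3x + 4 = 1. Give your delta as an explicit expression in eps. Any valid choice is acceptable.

delta = eps/3

Suppose eps > 0. We need delta > 0 so that 0 < |x − 1| < delta implies |(-3x + 4) − 1| < eps.
Since (-3x + 4) − 1 = -3(x − 1), we have |(-3x + 4) − 1| = 3|x − 1|.
Thus it suffices that |x − 1| < eps/3.
Choosing delta = eps/3 gives |(-3x + 4) − 1| = 3|x − 1| < eps whenever |x − 1| < delta.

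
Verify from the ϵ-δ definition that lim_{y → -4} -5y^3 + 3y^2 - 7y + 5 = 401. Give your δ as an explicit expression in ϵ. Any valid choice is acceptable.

Suppose ϵ > 0. We want δ > 0 such that 0 < |y + 4| < δ implies |(-5y^3 + 3y^2 - 7y + 5) − 401| < ϵ.
(-5y^3 + 3y^2 - 7y + 5) − 401 = -5y^3 + 3y^2 - 7y - 396 = (y + 4)(-5y^2 + 23y - 99).
So |(-5y^3 + 3y^2 - 7y + 5) − 401| = |y + 4|·|-5y^2 + 23y - 99|.
Assume first that |y + 4| < 1, so |y| < 5. Then |-5y^2 + 23y - 99| ≤ 5·5^2 + 23·5 + 99 = 339.
Hence |(-5y^3 + 3y^2 - 7y + 5) − 401| ≤ 339|y + 4| < ϵ provided |y + 4| < ϵ/339.
Take δ = min(1, ϵ/339). Then 0 < |y + 4| < δ gives both |y + 4| < 1 and |y + 4| < ϵ/339, so |(-5y^3 + 3y^2 - 7y + 5) − 401| < ϵ.

δ = min(1, ϵ/339)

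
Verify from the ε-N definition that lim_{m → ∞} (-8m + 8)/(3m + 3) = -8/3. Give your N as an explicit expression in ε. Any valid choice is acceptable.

Suppose ε > 0. For m ≥ 1, |(-8m + 8)/(3m + 3) + 8/3| = |48|/(3(3m + 3)) = 48/(3(3m + 3)).
Since 3m + 3 ≥ 3m for m ≥ 1, this is ≤ 48/(3·3m) = (16/3)/m.
So |(-8m + 8)/(3m + 3) + 8/3| < ε whenever m > (16/3)/ε.
Take N = (16/3)/ε. If m > N then |(-8m + 8)/(3m + 3) + 8/3| ≤ (16/3)/m < ε.

N = (16/3)/ε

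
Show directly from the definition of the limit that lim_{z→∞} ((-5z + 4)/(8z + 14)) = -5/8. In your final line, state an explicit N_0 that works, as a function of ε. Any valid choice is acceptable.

Fix ε > 0. We seek N_0 > 0 such that z > N_0 implies |(-5z + 4)/(8z + 14) + 5/8| < ε.
(-5z + 4)/(8z + 14) + 5/8 = (8(-5z + 4) − (-5)(8z + 14)) / (8(8z + 14)) = 102/(8(8z + 14)).
For z > 0 we have 8z + 14 > 8z, so |(-5z + 4)/(8z + 14) + 5/8| = 102/(8(8z + 14)) < 102/(8·8z) = (51/32)/z.
Thus |(-5z + 4)/(8z + 14) + 5/8| < ε whenever z > (51/32)/ε.
Take N_0 = (51/32)/ε. If z > N_0 then |(-5z + 4)/(8z + 14) + 5/8| < (51/32)/z < ε.

N_0 = (51/32)/ε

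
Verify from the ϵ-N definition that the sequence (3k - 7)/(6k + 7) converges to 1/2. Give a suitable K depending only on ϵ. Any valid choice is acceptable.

K = (7/4)/ϵ

Let ϵ > 0 be given. For k ≥ 1, |(3k - 7)/(6k + 7) − (1/2)| = |-63|/(6(6k + 7)) = 63/(6(6k + 7)).
Since 6k + 7 ≥ 6k for k ≥ 1, this is ≤ 63/(6·6k) = (7/4)/k.
So |(3k - 7)/(6k + 7) − (1/2)| < ϵ whenever k > (7/4)/ϵ.
Take K = (7/4)/ϵ. If k > K then |(3k - 7)/(6k + 7) − (1/2)| ≤ (7/4)/k < ϵ.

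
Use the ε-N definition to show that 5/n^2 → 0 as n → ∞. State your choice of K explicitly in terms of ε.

Suppose ε > 0. For n ≥ 1, |5/n^2 − 0| = 5/n^2.
5/n^2 < ε ⇔ n^2 > 5/ε ⇔ n > (5/ε)^{1/2}.
Take K = (5/ε)^{1/2}. Then n > K implies 5/n^2 < ε.

K = (5/ε)^{1/2}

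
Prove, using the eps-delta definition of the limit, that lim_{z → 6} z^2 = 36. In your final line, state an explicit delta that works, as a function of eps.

delta = min(1, eps/13)

Let eps > 0. We seek delta > 0 with 0 < |z − 6| < delta ⇒ |z^2 − 36| < eps.
Factor: z^2 − 36 = (z − 6)(z + 6), so |z^2 − 36| = |z − 6|·|z + 6|.
Restrict delta ≤ 1. Then |z − 6| < 1 gives |z| < 7, so by the triangle inequality |z + 6| ≤ 7 + 6 = 13.
Hence |z^2 − 36| ≤ 13|z − 6|, which is < eps once |z − 6| < eps/13.
Take delta = min(1, eps/13). If 0 < |z − 6| < delta then both bounds hold and |z^2 − 36| ≤ 13|z − 6| < 13·(eps/13) = eps.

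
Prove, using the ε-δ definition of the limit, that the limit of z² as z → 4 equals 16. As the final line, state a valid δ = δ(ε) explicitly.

Suppose ε > 0. We seek δ > 0 with 0 < |z − 4| < δ ⇒ |z² − 16| < ε.
Factor: z² − 16 = (z − 4)(z + 4), so |z² − 16| = |z − 4|·|z + 4|.
Restrict δ ≤ 2. Then |z − 4| < 2 gives |z| < 6, so by the triangle inequality |z + 4| ≤ 6 + 4 = 10.
Hence |z² − 16| ≤ 10|z − 4|, which is < ε once |z − 4| < ε/10.
Take δ = min(2, ε/10). If 0 < |z − 4| < δ then both bounds hold and |z² − 16| ≤ 10|z − 4| < 10·(ε/10) = ε.

δ = min(2, ε/10)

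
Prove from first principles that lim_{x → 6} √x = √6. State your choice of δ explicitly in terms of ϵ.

Fix ϵ > 0. We want δ > 0 such that 0 < |x − 6| < δ implies |√x − √6| < ϵ.
Multiplying by the conjugate, |√x − √6| = |x − 6|/(√x + √6).
Restrict δ ≤ 6 so that |x − 6| < 6 forces x > 0, and then √x + √6 > √6.
Hence |√x − √6| < |x − 6|/√6, which is < ϵ once |x − 6| < √6·ϵ.
Take δ = min(6, √6·ϵ). If 0 < |x − 6| < δ then x > 0 and |√x − √6| < |x − 6|/√6 < ϵ.

δ = min(6, √6·ϵ)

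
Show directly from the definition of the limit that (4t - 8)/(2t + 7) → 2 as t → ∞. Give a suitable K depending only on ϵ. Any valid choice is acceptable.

Suppose ϵ > 0. We seek K > 0 such that t > K implies |(4t - 8)/(2t + 7) − 2| < ϵ.
(4t - 8)/(2t + 7) − 2 = (2(4t - 8) − 4(2t + 7)) / (2(2t + 7)) = -44/(2(2t + 7)).
For t > 0 we have 2t + 7 > 2t, so |(4t - 8)/(2t + 7) − 2| = 44/(2(2t + 7)) < 44/(2·2t) = 11/t.
Thus |(4t - 8)/(2t + 7) − 2| < ϵ whenever t > 11/ϵ.
Take K = 11/ϵ. If t > K then |(4t - 8)/(2t + 7) − 2| < 11/t < ϵ.

K = 11/ϵ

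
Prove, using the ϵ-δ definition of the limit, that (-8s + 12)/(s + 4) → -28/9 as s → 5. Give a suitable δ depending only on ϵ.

δ = min(9/2, (81/88)ϵ)

Suppose ϵ > 0. We want δ > 0 with 0 < |s − 5| < δ ⇒ |(-8s + 12)/(s + 4) + 28/9| < ϵ.
Combining over a common denominator, (-8s + 12)/(s + 4) + 28/9 = [(-8s + 12)·9 − (-28)·(s + 4)] / [9·(s + 4)] = -44(s − 5) / (9(s + 4)).
So |(-8s + 12)/(s + 4) + 28/9| = 44|s − 5| / (9·|s + 4|).
Require δ ≤ 9/2, so |s + 4| ≥ |9| − |s − 5| > 9 − 9/2 = 9/2.
Hence |(-8s + 12)/(s + 4) + 28/9| < 44|s − 5|/(9·(9/2)) = (88/81)|s − 5|, which is < ϵ once |s − 5| < (81/88)ϵ.
Take δ = min(9/2, (81/88)ϵ). Then 0 < |s − 5| < δ forces both bounds, so |(-8s + 12)/(s + 4) + 28/9| < ϵ.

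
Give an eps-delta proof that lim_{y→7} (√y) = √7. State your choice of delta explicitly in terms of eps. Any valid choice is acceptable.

delta = min(7, √7·eps)

Let eps > 0. We want delta > 0 such that 0 < |y − 7| < delta implies |√y − √7| < eps.
Rationalise: √y − √7 = (y − 7)/(√y + √7), so |√y − √7| = |y − 7|/(√y + √7).
Restrict delta ≤ 7 so that |y − 7| < 7 forces y > 0, and then √y + √7 > √7.
Hence |√y − √7| < |y − 7|/√7, which is < eps once |y − 7| < √7·eps.
Take delta = min(7, √7·eps). If 0 < |y − 7| < delta then y > 0 and |√y − √7| < |y − 7|/√7 < eps.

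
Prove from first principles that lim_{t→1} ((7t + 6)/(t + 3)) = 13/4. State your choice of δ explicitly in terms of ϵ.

δ = min(2, (8/15)ϵ)

Fix ϵ > 0. We want δ > 0 with 0 < |t − 1| < δ ⇒ |(7t + 6)/(t + 3) − (13/4)| < ϵ.
Combining over a common denominator, (7t + 6)/(t + 3) − (13/4) = [(7t + 6)·4 − 13·(t + 3)] / [4·(t + 3)] = 15(t − 1) / (4(t + 3)).
So |(7t + 6)/(t + 3) − (13/4)| = 15|t − 1| / (4·|t + 3|).
Require δ ≤ 2, so |t + 3| ≥ |4| − |t − 1| > 4 − 2 = 2.
Hence |(7t + 6)/(t + 3) − (13/4)| < 15|t − 1|/(4·2) = (15/8)|t − 1|, which is < ϵ once |t − 1| < (8/15)ϵ.
Take δ = min(2, (8/15)ϵ). Then 0 < |t − 1| < δ forces both bounds, so |(7t + 6)/(t + 3) − (13/4)| < ϵ.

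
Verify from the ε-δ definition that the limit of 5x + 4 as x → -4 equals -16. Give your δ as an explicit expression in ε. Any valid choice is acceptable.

δ = ε/5

Fix ε > 0. We need δ > 0 so that 0 < |x + 4| < δ implies |(5x + 4) + 16| < ε.
|(5x + 4) + 16| = |5x + 20| = 5|x + 4|.
Thus it suffices that |x + 4| < ε/5.
Choosing δ = ε/5 gives |(5x + 4) + 16| = 5|x + 4| < ε whenever |x + 4| < δ.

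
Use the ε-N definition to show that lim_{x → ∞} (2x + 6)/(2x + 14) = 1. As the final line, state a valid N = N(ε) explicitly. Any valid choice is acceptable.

N = 4/ε

Fix ε > 0. We seek N > 0 such that x > N implies |(2x + 6)/(2x + 14) − 1| < ε.
(2x + 6)/(2x + 14) − 1 = (2(2x + 6) − 2(2x + 14)) / (2(2x + 14)) = -16/(2(2x + 14)).
For x > 0 we have 2x + 14 > 2x, so |(2x + 6)/(2x + 14) − 1| = 16/(2(2x + 14)) < 16/(2·2x) = 4/x.
Thus |(2x + 6)/(2x + 14) − 1| < ε whenever x > 4/ε.
Take N = 4/ε. If x > N then |(2x + 6)/(2x + 14) − 1| < 4/x < ε.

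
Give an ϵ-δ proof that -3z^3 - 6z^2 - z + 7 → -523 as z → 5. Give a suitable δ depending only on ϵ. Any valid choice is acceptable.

δ = min(2, ϵ/400)

Suppose ϵ > 0. We want δ > 0 such that 0 < |z − 5| < δ implies |(-3z^3 - 6z^2 - z + 7) + 523| < ϵ.
(-3z^3 - 6z^2 - z + 7) + 523 = -3z^3 - 6z^2 - z + 530 = (z − 5)(-3z^2 - 21z - 106).
So |(-3z^3 - 6z^2 - z + 7) + 523| = |z − 5|·|-3z^2 - 21z - 106|.
Assume first that |z − 5| < 2, so |z| < 7. Then |-3z^2 - 21z - 106| ≤ 3·7^2 + 21·7 + 106 = 400.
Hence |(-3z^3 - 6z^2 - z + 7) + 523| ≤ 400|z − 5| < ϵ provided |z − 5| < ϵ/400.
Take δ = min(2, ϵ/400). Then 0 < |z − 5| < δ gives both |z − 5| < 2 and |z − 5| < ϵ/400, so |(-3z^3 - 6z^2 - z + 7) + 523| < ϵ.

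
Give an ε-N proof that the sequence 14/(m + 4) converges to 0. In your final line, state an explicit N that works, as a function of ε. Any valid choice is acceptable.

Fix ε > 0. For m ≥ 1, |14/(m + 4) − 0| = 14/(m + 4) ≤ 14/m.
We need 14/m < ε, i.e. m > 14/ε.
Take N = 14/ε. If m > N then |14/(m + 4)| ≤ 14/m < ε.

N = 14/ε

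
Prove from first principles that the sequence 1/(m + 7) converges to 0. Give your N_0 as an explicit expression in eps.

Fix eps > 0. For m ≥ 1, |1/(m + 7) − 0| = 1/(m + 7) ≤ 1/m.
We need 1/m < eps, i.e. m > 1/eps.
Take N_0 = 1/eps. If m > N_0 then |1/(m + 7)| ≤ 1/m < eps.

N_0 = 1/eps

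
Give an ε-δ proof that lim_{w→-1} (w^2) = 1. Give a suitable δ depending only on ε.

Fix ε > 0. We seek δ > 0 with 0 < |w + 1| < δ ⇒ |w^2 − 1| < ε.
Factor: w^2 − 1 = (w + 1)(w - 1), so |w^2 − 1| = |w + 1|·|w - 1|.
Restrict δ ≤ 1. Then |w + 1| < 1 gives |w| < 2, so by the triangle inequality |w - 1| ≤ 2 + 1 = 3.
Hence |w^2 − 1| ≤ 3|w + 1|, which is < ε once |w + 1| < ε/3.
Take δ = min(1, ε/3). If 0 < |w + 1| < δ then both bounds hold and |w^2 − 1| ≤ 3|w + 1| < 3·(ε/3) = ε.

δ = min(1, ε/3)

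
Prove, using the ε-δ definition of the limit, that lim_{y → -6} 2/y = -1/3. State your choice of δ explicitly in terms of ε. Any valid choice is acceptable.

Let ε > 0 be given. We seek δ > 0 such that 0 < |y + 6| < δ implies |2/y + 1/3| < ε.
|2/y + 1/3| = 2·|-6 − y|/(6·|y|) = 2|y + 6|/(6|y|).
Require δ ≤ 3 so that |y| > 6 − 3 = 3, hence 6|y| > 18.
Then |2/y + 1/3| < 2|y + 6|/18, which is < ε when |y + 6| < 9ε.
Take δ = min(3, 9ε). Then 0 < |y + 6| < δ gives both |y + 6| < 3 and |y + 6| < 9ε, so |2/y + 1/3| < ε.

δ = min(3, 9ε)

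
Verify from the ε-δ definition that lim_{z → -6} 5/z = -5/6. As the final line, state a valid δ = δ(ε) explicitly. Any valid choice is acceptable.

δ = min(3, (18/5)ε)

Suppose ε > 0. We seek δ > 0 such that 0 < |z + 6| < δ implies |5/z + 5/6| < ε.
|5/z + 5/6| = 5·|-6 − z|/(6·|z|) = 5|z + 6|/(6|z|).
Require δ ≤ 3 so that |z| > 6 − 3 = 3, hence 6|z| > 18.
Then |5/z + 5/6| < 5|z + 6|/18, which is < ε when |z + 6| < (18/5)ε.
Take δ = min(3, (18/5)ε). Then 0 < |z + 6| < δ gives both |z + 6| < 3 and |z + 6| < (18/5)ε, so |5/z + 5/6| < ε.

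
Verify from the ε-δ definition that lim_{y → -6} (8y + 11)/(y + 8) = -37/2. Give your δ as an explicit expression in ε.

δ = min(1, (2/53)ε)

Let ε > 0 be given. We want δ > 0 with 0 < |y + 6| < δ ⇒ |(8y + 11)/(y + 8) + 37/2| < ε.
Combining over a common denominator, (8y + 11)/(y + 8) + 37/2 = [(8y + 11)·2 − (-37)·(y + 8)] / [2·(y + 8)] = 53(y + 6) / (2(y + 8)).
So |(8y + 11)/(y + 8) + 37/2| = 53|y + 6| / (2·|y + 8|).
Require δ ≤ 1, so |y + 8| ≥ |2| − |y + 6| > 2 − 1 = 1.
Hence |(8y + 11)/(y + 8) + 37/2| < 53|y + 6|/(2·1) = (53/2)|y + 6|, which is < ε once |y + 6| < (2/53)ε.
Take δ = min(1, (2/53)ε). Then 0 < |y + 6| < δ forces both bounds, so |(8y + 11)/(y + 8) + 37/2| < ε.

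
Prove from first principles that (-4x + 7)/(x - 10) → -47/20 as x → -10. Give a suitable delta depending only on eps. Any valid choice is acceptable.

delta = min(10, (200/33)eps)

Suppose eps > 0. We want delta > 0 with 0 < |x + 10| < delta ⇒ |(-4x + 7)/(x - 10) + 47/20| < eps.
Combining over a common denominator, (-4x + 7)/(x - 10) + 47/20 = [(-4x + 7)·(-20) − 47·(x - 10)] / [(-20)·(x - 10)] = 33(x + 10) / ((-20)(x - 10)).
So |(-4x + 7)/(x - 10) + 47/20| = 33|x + 10| / (20·|x − 10|).
Restrict delta ≤ 10. Then |x + 10| < 10 gives |x − 10| = |(x + 10) + (-20)| ≥ 20 − 10 = 10.
Hence |(-4x + 7)/(x - 10) + 47/20| < 33|x + 10|/(20·10) = (33/200)|x + 10|, which is < eps once |x + 10| < (200/33)eps.
Take delta = min(10, (200/33)eps). Then 0 < |x + 10| < delta forces both bounds, so |(-4x + 7)/(x - 10) + 47/20| < eps.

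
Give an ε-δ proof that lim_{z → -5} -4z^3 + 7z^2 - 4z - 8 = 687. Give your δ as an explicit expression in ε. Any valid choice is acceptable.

δ = min(2, ε/524)

Let ε > 0. We want δ > 0 such that 0 < |z + 5| < δ implies |(-4z^3 + 7z^2 - 4z - 8) − 687| < ε.
(-4z^3 + 7z^2 - 4z - 8) − 687 = -4z^3 + 7z^2 - 4z - 695 = (z + 5)(-4z^2 + 27z - 139).
So |(-4z^3 + 7z^2 - 4z - 8) − 687| = |z + 5|·|-4z^2 + 27z - 139|.
Require δ ≤ 2. Then |z + 5| < 2 gives |z| < 7, and by the triangle inequality |-4z^2 + 27z - 139| ≤ 4·7^2 + 27·7 + 139 = 524.
Hence |(-4z^3 + 7z^2 - 4z - 8) − 687| ≤ 524|z + 5| < ε provided |z + 5| < ε/524.
Take δ = min(2, ε/524). Then 0 < |z + 5| < δ gives both |z + 5| < 2 and |z + 5| < ε/524, so |(-4z^3 + 7z^2 - 4z - 8) − 687| < ε.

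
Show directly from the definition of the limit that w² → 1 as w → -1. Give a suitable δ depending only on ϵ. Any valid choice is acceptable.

δ = min(2, ϵ/4)

Fix ϵ > 0. We seek δ > 0 with 0 < |w + 1| < δ ⇒ |w² − 1| < ϵ.
Factor: w² − 1 = (w + 1)(w - 1), so |w² − 1| = |w + 1|·|w - 1|.
Impose δ ≤ 2 so that |w| < 3; then |w - 1| ≤ 4.
Hence |w² − 1| ≤ 4|w + 1|, which is < ϵ once |w + 1| < ϵ/4.
Take δ = min(2, ϵ/4). If 0 < |w + 1| < δ then both bounds hold and |w² − 1| ≤ 4|w + 1| < 4·(ϵ/4) = ϵ.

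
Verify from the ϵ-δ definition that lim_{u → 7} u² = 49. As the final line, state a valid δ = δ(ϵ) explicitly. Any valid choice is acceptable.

δ = min(1, ϵ/15)

Fix ϵ > 0. We seek δ > 0 with 0 < |u − 7| < δ ⇒ |u² − 49| < ϵ.
Factor: u² − 49 = (u − 7)(u + 7), so |u² − 49| = |u − 7|·|u + 7|.
Restrict δ ≤ 1. Then |u − 7| < 1 gives |u| < 8, so by the triangle inequality |u + 7| ≤ 8 + 7 = 15.
Hence |u² − 49| ≤ 15|u − 7|, which is < ϵ once |u − 7| < ϵ/15.
Take δ = min(1, ϵ/15). If 0 < |u − 7| < δ then both bounds hold and |u² − 49| ≤ 15|u − 7| < 15·(ϵ/15) = ϵ.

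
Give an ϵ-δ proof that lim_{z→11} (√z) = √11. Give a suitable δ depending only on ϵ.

Suppose ϵ > 0. We want δ > 0 such that 0 < |z − 11| < δ implies |√z − √11| < ϵ.
Multiplying by the conjugate, |√z − √11| = |z − 11|/(√z + √11).
Restrict δ ≤ 11 so that |z − 11| < 11 forces z > 0, and then √z + √11 > √11.
Hence |√z − √11| < |z − 11|/√11, which is < ϵ once |z − 11| < √11·ϵ.
Take δ = min(11, √11·ϵ). If 0 < |z − 11| < δ then z > 0 and |√z − √11| < |z − 11|/√11 < ϵ.

δ = min(11, √11·ϵ)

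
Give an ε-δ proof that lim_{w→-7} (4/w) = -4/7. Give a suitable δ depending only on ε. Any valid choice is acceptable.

Let ε > 0 be given. We seek δ > 0 such that 0 < |w + 7| < δ implies |4/w + 4/7| < ε.
|4/w + 4/7| = 4·|-7 − w|/(7·|w|) = 4|w + 7|/(7|w|).
Restrict δ ≤ 7/2. Then |w + 7| < 7/2 gives |w| > 7/2, so 7|w| > 49/2.
Then |4/w + 4/7| < 4|w + 7|/(49/2), which is < ε when |w + 7| < (49/8)ε.
Take δ = min(7/2, (49/8)ε). Then 0 < |w + 7| < δ gives both |w + 7| < 7/2 and |w + 7| < (49/8)ε, so |4/w + 4/7| < ε.

δ = min(7/2, (49/8)ε)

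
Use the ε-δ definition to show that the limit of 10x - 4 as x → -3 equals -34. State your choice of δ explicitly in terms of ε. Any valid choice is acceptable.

Fix ε > 0. We need δ > 0 so that 0 < |x + 3| < δ implies |(10x - 4) + 34| < ε.
Since (10x - 4) + 34 = 10(x + 3), we have |(10x - 4) + 34| = 10|x + 3|.
So 10|x + 3| < ε exactly when |x + 3| < ε/10.
Take δ = ε/10. If 0 < |x + 3| < δ then |(10x - 4) + 34| = 10|x + 3| < 10·(ε/10) = ε.

δ = ε/10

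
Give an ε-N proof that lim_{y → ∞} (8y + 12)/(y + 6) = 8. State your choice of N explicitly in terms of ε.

Let ε > 0 be given. We seek N > 0 such that y > N implies |(8y + 12)/(y + 6) − 8| < ε.
(8y + 12)/(y + 6) − 8 = ((8y + 12) − 8(y + 6)) / ((y + 6)) = -36/((y + 6)).
For y > 0 we have y + 6 > y, so |(8y + 12)/(y + 6) − 8| = 36/((y + 6)) < 36/(y) = 36/y.
Thus |(8y + 12)/(y + 6) − 8| < ε whenever y > 36/ε.
Take N = 36/ε. If y > N then |(8y + 12)/(y + 6) − 8| < 36/y < ε.

N = 36/ε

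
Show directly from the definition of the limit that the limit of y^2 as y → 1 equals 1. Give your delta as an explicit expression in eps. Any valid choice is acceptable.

delta = min(1, eps/3)

Let eps > 0 be given. We seek delta > 0 with 0 < |y − 1| < delta ⇒ |y^2 − 1| < eps.
Factor: y^2 − 1 = (y − 1)(y + 1), so |y^2 − 1| = |y − 1|·|y + 1|.
Restrict delta ≤ 1. Then |y − 1| < 1 gives |y| < 2, so by the triangle inequality |y + 1| ≤ 2 + 1 = 3.
Hence |y^2 − 1| ≤ 3|y − 1|, which is < eps once |y − 1| < eps/3.
Take delta = min(1, eps/3). If 0 < |y − 1| < delta then both bounds hold and |y^2 − 1| ≤ 3|y − 1| < 3·(eps/3) = eps.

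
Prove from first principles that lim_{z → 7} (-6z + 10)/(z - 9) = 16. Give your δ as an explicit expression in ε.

Suppose ε > 0. We want δ > 0 with 0 < |z − 7| < δ ⇒ |(-6z + 10)/(z - 9) − 16| < ε.
Combining over a common denominator, (-6z + 10)/(z - 9) − 16 = [(-6z + 10)·(-2) − (-32)·(z - 9)] / [(-2)·(z - 9)] = 44(z − 7) / ((-2)(z - 9)).
So |(-6z + 10)/(z - 9) − 16| = 44|z − 7| / (2·|z − 9|).
Require δ ≤ 1, so |z − 9| ≥ |-2| − |z − 7| > 2 − 1 = 1.
Hence |(-6z + 10)/(z - 9) − 16| < 44|z − 7|/(2·1) = 22|z − 7|, which is < ε once |z − 7| < (1/22)ε.
Take δ = min(1, (1/22)ε). Then 0 < |z − 7| < δ forces both bounds, so |(-6z + 10)/(z - 9) − 16| < ε.

δ = min(1, (1/22)ε)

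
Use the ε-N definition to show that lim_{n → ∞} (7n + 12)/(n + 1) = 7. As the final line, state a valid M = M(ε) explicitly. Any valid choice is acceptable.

Let ε > 0 be given. For n ≥ 1, |(7n + 12)/(n + 1) − 7| = |5|/((n + 1)) = 5/((n + 1)).
Since n + 1 ≥ n for n ≥ 1, this is ≤ 5/(n) = 5/n.
So |(7n + 12)/(n + 1) − 7| < ε whenever n > 5/ε.
Take M = 5/ε. If n > M then |(7n + 12)/(n + 1) − 7| ≤ 5/n < ε.

M = 5/ε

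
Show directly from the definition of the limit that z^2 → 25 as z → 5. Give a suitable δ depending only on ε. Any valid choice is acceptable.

Let ε > 0 be given. We seek δ > 0 with 0 < |z − 5| < δ ⇒ |z^2 − 25| < ε.
Factor: z^2 − 25 = (z − 5)(z + 5), so |z^2 − 25| = |z − 5|·|z + 5|.
Restrict δ ≤ 2. Then |z − 5| < 2 gives |z| < 7, so by the triangle inequality |z + 5| ≤ 7 + 5 = 12.
Hence |z^2 − 25| ≤ 12|z − 5|, which is < ε once |z − 5| < ε/12.
Take δ = min(2, ε/12). If 0 < |z − 5| < δ then both bounds hold and |z^2 − 25| ≤ 12|z − 5| < 12·(ε/12) = ε.

δ = min(2, ε/12)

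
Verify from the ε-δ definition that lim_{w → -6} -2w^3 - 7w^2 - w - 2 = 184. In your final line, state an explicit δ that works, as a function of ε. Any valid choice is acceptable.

Let ε > 0 be given. We want δ > 0 such that 0 < |w + 6| < δ implies |(-2w^3 - 7w^2 - w - 2) − 184| < ε.
(-2w^3 - 7w^2 - w - 2) − 184 = -2w^3 - 7w^2 - w - 186 = (w + 6)(-2w^2 + 5w - 31).
So |(-2w^3 - 7w^2 - w - 2) − 184| = |w + 6|·|-2w^2 + 5w - 31|.
Require δ ≤ 1. Then |w + 6| < 1 gives |w| < 7, and by the triangle inequality |-2w^2 + 5w - 31| ≤ 2·7^2 + 5·7 + 31 = 164.
Hence |(-2w^3 - 7w^2 - w - 2) − 184| ≤ 164|w + 6| < ε provided |w + 6| < ε/164.
Take δ = min(1, ε/164). Then 0 < |w + 6| < δ gives both |w + 6| < 1 and |w + 6| < ε/164, so |(-2w^3 - 7w^2 - w - 2) − 184| < ε.

δ = min(1, ε/164)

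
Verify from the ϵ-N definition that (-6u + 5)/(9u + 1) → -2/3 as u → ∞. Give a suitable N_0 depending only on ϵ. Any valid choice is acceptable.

N_0 = (17/27)/ϵ

Suppose ϵ > 0. We seek N_0 > 0 such that u > N_0 implies |(-6u + 5)/(9u + 1) + 2/3| < ϵ.
(-6u + 5)/(9u + 1) + 2/3 = (9(-6u + 5) − (-6)(9u + 1)) / (9(9u + 1)) = 51/(9(9u + 1)).
For u > 0 we have 9u + 1 > 9u, so |(-6u + 5)/(9u + 1) + 2/3| = 51/(9(9u + 1)) < 51/(9·9u) = (17/27)/u.
Thus |(-6u + 5)/(9u + 1) + 2/3| < ϵ whenever u > (17/27)/ϵ.
Take N_0 = (17/27)/ϵ. If u > N_0 then |(-6u + 5)/(9u + 1) + 2/3| < (17/27)/u < ϵ.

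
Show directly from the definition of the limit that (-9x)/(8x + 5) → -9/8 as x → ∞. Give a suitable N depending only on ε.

N = (45/64)/ε

Suppose ε > 0. We seek N > 0 such that x > N implies |(-9x)/(8x + 5) + 9/8| < ε.
(-9x)/(8x + 5) + 9/8 = (8(-9x) − (-9)(8x + 5)) / (8(8x + 5)) = 45/(8(8x + 5)).
For x > 0 we have 8x + 5 > 8x, so |(-9x)/(8x + 5) + 9/8| = 45/(8(8x + 5)) < 45/(8·8x) = (45/64)/x.
Thus |(-9x)/(8x + 5) + 9/8| < ε whenever x > (45/64)/ε.
Take N = (45/64)/ε. If x > N then |(-9x)/(8x + 5) + 9/8| < (45/64)/x < ε.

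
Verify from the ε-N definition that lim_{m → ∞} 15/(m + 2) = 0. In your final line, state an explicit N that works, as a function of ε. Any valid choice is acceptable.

N = 15/ε

Let ε > 0 be given. For m ≥ 1, |15/(m + 2) − 0| = 15/(m + 2) ≤ 15/m.
We need 15/m < ε, i.e. m > 15/ε.
Take N = 15/ε. If m > N then |15/(m + 2)| ≤ 15/m < ε.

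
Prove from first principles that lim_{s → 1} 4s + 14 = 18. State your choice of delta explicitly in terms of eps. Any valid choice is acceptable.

delta = eps/4

Let eps > 0. We need delta > 0 so that 0 < |s − 1| < delta implies |(4s + 14) − 18| < eps.
Since (4s + 14) − 18 = 4(s − 1), we have |(4s + 14) − 18| = 4|s − 1|.
So 4|s − 1| < eps exactly when |s − 1| < eps/4.
Take delta = eps/4. If 0 < |s − 1| < delta then |(4s + 14) − 18| = 4|s − 1| < 4·(eps/4) = eps.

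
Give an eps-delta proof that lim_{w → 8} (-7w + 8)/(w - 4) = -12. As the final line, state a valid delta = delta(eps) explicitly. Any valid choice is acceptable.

delta = min(2, (2/5)eps)

Let eps > 0 be given. We want delta > 0 with 0 < |w − 8| < delta ⇒ |(-7w + 8)/(w - 4) + 12| < eps.
Combining over a common denominator, (-7w + 8)/(w - 4) + 12 = [(-7w + 8)·4 − (-48)·(w - 4)] / [4·(w - 4)] = 20(w − 8) / (4(w - 4)).
So |(-7w + 8)/(w - 4) + 12| = 20|w − 8| / (4·|w − 4|).
Restrict delta ≤ 2. Then |w − 8| < 2 gives |w − 4| = |(w − 8) + 4| ≥ 4 − 2 = 2.
Hence |(-7w + 8)/(w - 4) + 12| < 20|w − 8|/(4·2) = (5/2)|w − 8|, which is < eps once |w − 8| < (2/5)eps.
Take delta = min(2, (2/5)eps). Then 0 < |w − 8| < delta forces both bounds, so |(-7w + 8)/(w - 4) + 12| < eps.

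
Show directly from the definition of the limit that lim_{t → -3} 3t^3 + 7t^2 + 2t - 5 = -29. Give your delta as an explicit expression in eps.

delta = min(1, eps/64)

Suppose eps > 0. We want delta > 0 such that 0 < |t + 3| < delta implies |(3t^3 + 7t^2 + 2t - 5) + 29| < eps.
(3t^3 + 7t^2 + 2t - 5) + 29 = 3t^3 + 7t^2 + 2t + 24 = (t + 3)(3t^2 - 2t + 8).
So |(3t^3 + 7t^2 + 2t - 5) + 29| = |t + 3|·|3t^2 - 2t + 8|.
Assume first that |t + 3| < 1, so |t| < 4. Then |3t^2 - 2t + 8| ≤ 3·4^2 + 2·4 + 8 = 64.
Hence |(3t^3 + 7t^2 + 2t - 5) + 29| ≤ 64|t + 3| < eps provided |t + 3| < eps/64.
Take delta = min(1, eps/64). Then 0 < |t + 3| < delta gives both |t + 3| < 1 and |t + 3| < eps/64, so |(3t^3 + 7t^2 + 2t - 5) + 29| < eps.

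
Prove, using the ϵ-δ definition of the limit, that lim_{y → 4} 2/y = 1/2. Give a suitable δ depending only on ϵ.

Suppose ϵ > 0. We seek δ > 0 such that 0 < |y − 4| < δ implies |2/y − (1/2)| < ϵ.
|2/y − (1/2)| = 2·|4 − y|/(4·|y|) = 2|y − 4|/(4|y|).
Require δ ≤ 2 so that |y| > 4 − 2 = 2, hence 4|y| > 8.
Then |2/y − (1/2)| < 2|y − 4|/8, which is < ϵ when |y − 4| < 4ϵ.
Take δ = min(2, 4ϵ). Then 0 < |y − 4| < δ gives both |y − 4| < 2 and |y − 4| < 4ϵ, so |2/y − (1/2)| < ϵ.

δ = min(2, 4ϵ)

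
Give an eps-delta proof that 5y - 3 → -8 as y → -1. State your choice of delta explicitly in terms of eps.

delta = eps/5

Suppose eps > 0. We need delta > 0 so that 0 < |y + 1| < delta implies |(5y - 3) + 8| < eps.
|(5y - 3) + 8| = |5y + 5| = 5|y + 1|.
So 5|y + 1| < eps exactly when |y + 1| < eps/5.
Take delta = eps/5. If 0 < |y + 1| < delta then |(5y - 3) + 8| = 5|y + 1| < 5·(eps/5) = eps.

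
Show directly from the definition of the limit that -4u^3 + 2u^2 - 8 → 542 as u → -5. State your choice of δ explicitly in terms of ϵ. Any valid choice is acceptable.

δ = min(1, ϵ/386)

Let ϵ > 0 be given. We want δ > 0 such that 0 < |u + 5| < δ implies |(-4u^3 + 2u^2 - 8) − 542| < ϵ.
(-4u^3 + 2u^2 - 8) − 542 = -4u^3 + 2u^2 - 550 = (u + 5)(-4u^2 + 22u - 110).
So |(-4u^3 + 2u^2 - 8) − 542| = |u + 5|·|-4u^2 + 22u - 110|.
Assume first that |u + 5| < 1, so |u| < 6. Then |-4u^2 + 22u - 110| ≤ 4·6^2 + 22·6 + 110 = 386.
Hence |(-4u^3 + 2u^2 - 8) − 542| ≤ 386|u + 5| < ϵ provided |u + 5| < ϵ/386.
Choosing δ = min(1, ϵ/386) ensures both conditions, hence |(-4u^3 + 2u^2 - 8) − 542| < ϵ.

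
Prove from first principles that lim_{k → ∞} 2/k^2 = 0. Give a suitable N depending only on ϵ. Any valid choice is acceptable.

N = (2/ϵ)^{1/2}

Let ϵ > 0 be given. For k ≥ 1, |2/k^2 − 0| = 2/k^2.
2/k^2 < ϵ ⇔ k^2 > 2/ϵ ⇔ k > (2/ϵ)^{1/2}.
Take N = (2/ϵ)^{1/2}. Then k > N implies 2/k^2 < ϵ.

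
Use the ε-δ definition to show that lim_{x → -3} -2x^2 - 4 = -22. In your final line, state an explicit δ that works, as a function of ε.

δ = min(1, ε/14)

Fix ε > 0. We want δ > 0 such that 0 < |x + 3| < δ implies |(-2x^2 - 4) + 22| < ε.
(-2x^2 - 4) + 22 = -2x^2 + 18 = (x + 3)(-2x + 6).
So |(-2x^2 - 4) + 22| = |x + 3|·|-2x + 6|.
Assume first that |x + 3| < 1, so |x| < 4. Then |-2x + 6| ≤ 2·4 + 6 = 14.
Hence |(-2x^2 - 4) + 22| ≤ 14|x + 3| < ε provided |x + 3| < ε/14.
Take δ = min(1, ε/14). Then 0 < |x + 3| < δ gives both |x + 3| < 1 and |x + 3| < ε/14, so |(-2x^2 - 4) + 22| < ε.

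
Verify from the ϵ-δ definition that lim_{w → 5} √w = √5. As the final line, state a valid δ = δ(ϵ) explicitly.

Suppose ϵ > 0. We want δ > 0 such that 0 < |w − 5| < δ implies |√w − √5| < ϵ.
Multiplying by the conjugate, |√w − √5| = |w − 5|/(√w + √5).
Restrict δ ≤ 5 so that |w − 5| < 5 forces w > 0, and then √w + √5 > √5.
Hence |√w − √5| < |w − 5|/√5, which is < ϵ once |w − 5| < √5·ϵ.
Take δ = min(5, √5·ϵ). If 0 < |w − 5| < δ then w > 0 and |√w − √5| < |w − 5|/√5 < ϵ.

δ = min(5, √5·ϵ)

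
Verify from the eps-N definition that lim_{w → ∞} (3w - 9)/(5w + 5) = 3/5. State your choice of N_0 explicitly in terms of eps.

N_0 = (12/5)/eps

Let eps > 0 be given. We seek N_0 > 0 such that w > N_0 implies |(3w - 9)/(5w + 5) − (3/5)| < eps.
(3w - 9)/(5w + 5) − (3/5) = (5(3w - 9) − 3(5w + 5)) / (5(5w + 5)) = -60/(5(5w + 5)).
For w > 0 we have 5w + 5 > 5w, so |(3w - 9)/(5w + 5) − (3/5)| = 60/(5(5w + 5)) < 60/(5·5w) = (12/5)/w.
Thus |(3w - 9)/(5w + 5) − (3/5)| < eps whenever w > (12/5)/eps.
Take N_0 = (12/5)/eps. If w > N_0 then |(3w - 9)/(5w + 5) − (3/5)| < (12/5)/w < eps.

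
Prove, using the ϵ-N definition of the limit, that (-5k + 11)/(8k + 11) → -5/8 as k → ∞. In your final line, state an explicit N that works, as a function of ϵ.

Fix ϵ > 0. For k ≥ 1, |(-5k + 11)/(8k + 11) + 5/8| = |143|/(8(8k + 11)) = 143/(8(8k + 11)).
Since 8k + 11 ≥ 8k for k ≥ 1, this is ≤ 143/(8·8k) = (143/64)/k.
So |(-5k + 11)/(8k + 11) + 5/8| < ϵ whenever k > (143/64)/ϵ.
Take N = (143/64)/ϵ. If k > N then |(-5k + 11)/(8k + 11) + 5/8| ≤ (143/64)/k < ϵ.

N = (143/64)/ϵ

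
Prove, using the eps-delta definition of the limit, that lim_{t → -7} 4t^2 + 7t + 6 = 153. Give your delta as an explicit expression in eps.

Let eps > 0 be given. We want delta > 0 such that 0 < |t + 7| < delta implies |(4t^2 + 7t + 6) − 153| < eps.
(4t^2 + 7t + 6) − 153 = 4t^2 + 7t - 147 = (t + 7)(4t - 21).
So |(4t^2 + 7t + 6) − 153| = |t + 7|·|4t - 21|.
Assume first that |t + 7| < 1, so |t| < 8. Then |4t - 21| ≤ 4·8 + 21 = 53.
Hence |(4t^2 + 7t + 6) − 153| ≤ 53|t + 7| < eps provided |t + 7| < eps/53.
Take delta = min(1, eps/53). Then 0 < |t + 7| < delta gives both |t + 7| < 1 and |t + 7| < eps/53, so |(4t^2 + 7t + 6) − 153| < eps.

delta = min(1, eps/53)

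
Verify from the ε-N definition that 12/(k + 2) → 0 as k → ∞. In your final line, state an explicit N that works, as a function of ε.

Suppose ε > 0. For k ≥ 1, |12/(k + 2) − 0| = 12/(k + 2) ≤ 12/k.
We need 12/k < ε, i.e. k > 12/ε.
Take N = 12/ε. If k > N then |12/(k + 2)| ≤ 12/k < ε.

N = 12/ε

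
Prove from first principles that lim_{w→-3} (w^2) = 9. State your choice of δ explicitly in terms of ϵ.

Let ϵ > 0 be given. We seek δ > 0 with 0 < |w + 3| < δ ⇒ |w^2 − 9| < ϵ.
Factor: w^2 − 9 = (w + 3)(w - 3), so |w^2 − 9| = |w + 3|·|w - 3|.
Impose δ ≤ 2 so that |w| < 5; then |w - 3| ≤ 8.
Hence |w^2 − 9| ≤ 8|w + 3|, which is < ϵ once |w + 3| < ϵ/8.
Take δ = min(2, ϵ/8). If 0 < |w + 3| < δ then both bounds hold and |w^2 − 9| ≤ 8|w + 3| < 8·(ϵ/8) = ϵ.

δ = min(2, ϵ/8)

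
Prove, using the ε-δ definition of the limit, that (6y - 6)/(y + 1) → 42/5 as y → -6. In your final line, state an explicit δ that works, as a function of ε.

δ = min(5/2, (25/24)ε)

Suppose ε > 0. We want δ > 0 with 0 < |y + 6| < δ ⇒ |(6y - 6)/(y + 1) − (42/5)| < ε.
Combining over a common denominator, (6y - 6)/(y + 1) − (42/5) = [(6y - 6)·(-5) − (-42)·(y + 1)] / [(-5)·(y + 1)] = 12(y + 6) / ((-5)(y + 1)).
So |(6y - 6)/(y + 1) − (42/5)| = 12|y + 6| / (5·|y + 1|).
Restrict δ ≤ 5/2. Then |y + 6| < 5/2 gives |y + 1| = |(y + 6) + (-5)| ≥ 5 − 5/2 = 5/2.
Hence |(6y - 6)/(y + 1) − (42/5)| < 12|y + 6|/(5·(5/2)) = (24/25)|y + 6|, which is < ε once |y + 6| < (25/24)ε.
Take δ = min(5/2, (25/24)ε). Then 0 < |y + 6| < δ forces both bounds, so |(6y - 6)/(y + 1) − (42/5)| < ε.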